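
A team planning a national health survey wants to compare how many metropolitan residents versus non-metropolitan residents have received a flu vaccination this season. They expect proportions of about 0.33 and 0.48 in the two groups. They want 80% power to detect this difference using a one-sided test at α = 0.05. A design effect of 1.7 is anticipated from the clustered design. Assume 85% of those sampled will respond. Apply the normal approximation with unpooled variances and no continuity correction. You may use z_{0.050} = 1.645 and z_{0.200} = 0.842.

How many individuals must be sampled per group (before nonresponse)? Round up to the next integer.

n = 259 per group

n = (z_α + z_β)² · [p₁(1−p₁) + p₂(1−p₂)] / (p₁ − p₂)²
  = (1.645 + 0.842)² · (0.33·0.67 + 0.48·0.52) / (-0.15)²
  = (2.487)² · (0.2211 + 0.2496) / 0.0225
  = 6.1852 · 0.4707 / 0.0225
  = 129.39
Design effect: 1.7 × 129.39 = 219.97.
Adjust for 85% response: 219.97 / 0.85 = 258.79.
Round up → n = 259 per group.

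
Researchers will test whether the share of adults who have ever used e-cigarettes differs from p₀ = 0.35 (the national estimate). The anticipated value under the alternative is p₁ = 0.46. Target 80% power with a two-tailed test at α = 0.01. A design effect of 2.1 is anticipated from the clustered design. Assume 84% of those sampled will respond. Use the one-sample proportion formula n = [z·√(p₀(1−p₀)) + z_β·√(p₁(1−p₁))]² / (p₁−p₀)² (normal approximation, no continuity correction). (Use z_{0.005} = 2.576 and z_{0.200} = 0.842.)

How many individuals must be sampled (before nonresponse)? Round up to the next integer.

n = 562

n = [z_{α/2}·√(p₀q₀) + z_β·√(p₁q₁)]² / (p₁ − p₀)²
  = [2.576·√(0.35·0.65) + 0.842·√(0.46·0.54)]² / (0.11)²
  = [2.576·0.4770 + 0.842·0.4984]² / 0.0121
  = [1.6483]² / 0.0121
  = 224.54
Design effect: 2.1 × 224.54 = 471.54.
Adjust for 84% response: 471.54 / 0.84 = 561.36.
Round up → n = 562.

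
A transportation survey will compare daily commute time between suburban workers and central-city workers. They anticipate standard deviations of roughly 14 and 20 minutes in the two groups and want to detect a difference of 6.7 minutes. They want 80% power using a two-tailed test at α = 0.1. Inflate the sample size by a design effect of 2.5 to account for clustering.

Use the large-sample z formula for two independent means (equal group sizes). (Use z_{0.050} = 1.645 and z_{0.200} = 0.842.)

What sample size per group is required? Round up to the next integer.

n = (z_{α/2} + z_β)² · (σ₁² + σ₂²) / δ²
  = (1.645 + 0.842)² · (14² + 20² = 596) / 6.7²
  = 6.1852 · 596 / 44.89
  = 82.12
Design effect: 2.5 × 82.12 = 205.30.
Round up → n = 206 per group.

n = 206 per group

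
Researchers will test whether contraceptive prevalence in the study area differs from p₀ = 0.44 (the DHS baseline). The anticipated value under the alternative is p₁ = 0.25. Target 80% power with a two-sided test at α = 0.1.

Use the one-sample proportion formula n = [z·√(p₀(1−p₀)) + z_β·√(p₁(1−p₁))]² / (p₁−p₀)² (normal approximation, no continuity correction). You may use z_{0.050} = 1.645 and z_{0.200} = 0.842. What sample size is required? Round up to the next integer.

n = 39

n = [z_{α/2}·√(p₀q₀) + z_β·√(p₁q₁)]² / (p₁ − p₀)²
  = [1.645·√(0.44·0.56) + 0.842·√(0.25·0.75)]² / (-0.19)²
  = [1.645·0.4964 + 0.842·0.4330]² / 0.0361
  = [1.1812]² / 0.0361
  = 38.65
Round up → n = 39.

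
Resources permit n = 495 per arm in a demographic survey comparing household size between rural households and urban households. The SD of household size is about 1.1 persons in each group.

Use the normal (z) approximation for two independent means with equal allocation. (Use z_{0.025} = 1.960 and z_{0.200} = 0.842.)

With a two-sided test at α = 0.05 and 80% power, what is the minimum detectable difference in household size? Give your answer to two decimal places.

Minimum detectable difference ≈ 0.20 persons

δ = (z_{α/2} + z_β) · √((σ₁²+σ₂²)/n)
  = (1.960 + 0.842) · √(2.42/495)
  = 2.802 · √0.00489
  = 2.802 · 0.0699
  = 0.1959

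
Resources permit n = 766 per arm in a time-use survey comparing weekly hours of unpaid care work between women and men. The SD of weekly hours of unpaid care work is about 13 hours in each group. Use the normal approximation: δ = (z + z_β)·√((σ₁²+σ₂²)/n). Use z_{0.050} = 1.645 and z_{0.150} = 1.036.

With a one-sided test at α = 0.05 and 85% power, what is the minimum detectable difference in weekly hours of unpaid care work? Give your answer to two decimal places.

δ = (z_α + z_β) · √((σ₁²+σ₂²)/n)
  = (1.645 + 1.036) · √(338/766)
  = 2.681 · √0.44125
  = 2.681 · 0.6643
  = 1.7809

Minimum detectable difference ≈ 1.78 hours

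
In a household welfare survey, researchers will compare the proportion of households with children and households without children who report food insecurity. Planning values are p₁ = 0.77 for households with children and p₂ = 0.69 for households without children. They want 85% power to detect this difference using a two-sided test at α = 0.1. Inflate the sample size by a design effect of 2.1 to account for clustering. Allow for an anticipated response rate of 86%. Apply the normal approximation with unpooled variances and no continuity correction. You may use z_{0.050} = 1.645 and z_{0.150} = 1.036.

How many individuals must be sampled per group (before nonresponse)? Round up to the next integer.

n = 1073 per group

n = (z_{α/2} + z_β)² · [p₁(1−p₁) + p₂(1−p₂)] / (p₁ − p₂)²
  = (1.645 + 1.036)² · (0.77·0.23 + 0.69·0.31) / (0.08)²
  = (2.681)² · (0.1771 + 0.2139) / 0.0064
  = 7.1878 · 0.3910 / 0.0064
  = 439.13
Design effect: 2.1 × 439.13 = 922.17.
Adjust for 86% response: 922.17 / 0.86 = 1072.29.
Round up → n = 1073 per group.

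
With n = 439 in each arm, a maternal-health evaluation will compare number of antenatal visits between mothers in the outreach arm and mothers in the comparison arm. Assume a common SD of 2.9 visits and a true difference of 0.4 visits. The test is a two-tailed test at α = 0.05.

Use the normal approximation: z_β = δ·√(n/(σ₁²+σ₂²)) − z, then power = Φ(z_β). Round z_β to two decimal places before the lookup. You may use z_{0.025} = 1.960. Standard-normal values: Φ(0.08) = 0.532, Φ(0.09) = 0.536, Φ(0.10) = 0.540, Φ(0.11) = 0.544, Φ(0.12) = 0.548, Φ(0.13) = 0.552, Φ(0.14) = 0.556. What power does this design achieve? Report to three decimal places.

z_β = δ·√(n/(σ₁²+σ₂²)) − z_{α/2}
    = 0.4 · √(439/16.82) − 1.960
    = 0.4 · 5.10880 − 1.960
    = 2.0435 − 1.960 = 0.0835 → 0.08
Power = Φ(0.08) = 0.532.

Power ≈ 0.532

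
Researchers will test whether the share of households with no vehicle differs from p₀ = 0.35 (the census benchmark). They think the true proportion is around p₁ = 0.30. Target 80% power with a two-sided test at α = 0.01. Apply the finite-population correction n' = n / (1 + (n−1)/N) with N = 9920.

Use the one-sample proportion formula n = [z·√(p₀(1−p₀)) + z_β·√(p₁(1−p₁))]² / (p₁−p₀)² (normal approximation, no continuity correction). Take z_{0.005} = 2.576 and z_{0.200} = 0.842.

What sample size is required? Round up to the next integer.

n = 944

n = [z_{α/2}·√(p₀q₀) + z_β·√(p₁q₁)]² / (p₁ − p₀)²
  = [2.576·√(0.35·0.65) + 0.842·√(0.30·0.70)]² / (-0.05)²
  = [2.576·0.4770 + 0.842·0.4583]² / 0.0025
  = [1.6145]² / 0.0025
  = 1042.68
Finite-population correction (N = 9920): 1042.68 / (1 + (1042.68 − 1)/9920) = 943.59.
Round up → n = 944.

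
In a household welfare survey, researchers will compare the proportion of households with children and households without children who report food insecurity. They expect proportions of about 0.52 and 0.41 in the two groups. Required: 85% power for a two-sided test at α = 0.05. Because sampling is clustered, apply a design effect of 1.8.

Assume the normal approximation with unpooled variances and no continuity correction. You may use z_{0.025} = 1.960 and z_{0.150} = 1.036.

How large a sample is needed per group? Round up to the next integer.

n = 657 per group

n = (z_{α/2} + z_β)² · [p₁(1−p₁) + p₂(1−p₂)] / (p₁ − p₂)²
  = (1.960 + 1.036)² · (0.52·0.48 + 0.41·0.59) / (0.11)²
  = (2.996)² · (0.2496 + 0.2419) / 0.0121
  = 8.9760 · 0.4915 / 0.0121
  = 364.60
Design effect: 1.8 × 364.60 = 656.29.
Round up → n = 657 per group.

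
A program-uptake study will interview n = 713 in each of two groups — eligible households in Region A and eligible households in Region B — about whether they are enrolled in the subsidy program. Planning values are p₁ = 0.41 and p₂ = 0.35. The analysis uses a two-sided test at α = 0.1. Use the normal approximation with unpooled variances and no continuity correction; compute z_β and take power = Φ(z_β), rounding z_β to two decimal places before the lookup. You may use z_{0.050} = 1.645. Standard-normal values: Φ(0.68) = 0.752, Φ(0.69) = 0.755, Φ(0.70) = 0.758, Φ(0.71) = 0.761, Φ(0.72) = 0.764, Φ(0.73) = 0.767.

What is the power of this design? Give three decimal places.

Power ≈ 0.755

z_β = |p₁−p₂|·√(n/[p₁q₁+p₂q₂]) − z_{α/2}
    = 0.06 · √(713/0.4694) − 1.645
    = 0.06 · 38.9738 − 1.645
    = 2.3384 − 1.645 = 0.6934 → 0.69
Power = Φ(0.69) = 0.755.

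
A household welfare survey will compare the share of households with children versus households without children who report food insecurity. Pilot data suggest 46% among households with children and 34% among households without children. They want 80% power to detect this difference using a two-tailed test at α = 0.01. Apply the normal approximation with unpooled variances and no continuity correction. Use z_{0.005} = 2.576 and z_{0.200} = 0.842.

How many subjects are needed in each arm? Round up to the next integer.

n = (z_{α/2} + z_β)² · [p₁(1−p₁) + p₂(1−p₂)] / (p₁ − p₂)²
  = (2.576 + 0.842)² · (0.46·0.54 + 0.34·0.66) / (0.12)²
  = (3.418)² · (0.2484 + 0.2244) / 0.0144
  = 11.6827 · 0.4728 / 0.0144
  = 383.58
Round up → n = 384 per group.

n = 384 per group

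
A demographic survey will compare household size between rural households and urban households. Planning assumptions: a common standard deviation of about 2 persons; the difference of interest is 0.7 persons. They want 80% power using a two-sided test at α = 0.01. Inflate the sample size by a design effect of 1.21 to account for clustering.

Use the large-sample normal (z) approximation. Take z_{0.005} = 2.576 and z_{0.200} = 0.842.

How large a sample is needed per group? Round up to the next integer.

n = (z_{α/2} + z_β)² · (σ₁² + σ₂²) / δ²
  = (2.576 + 0.842)² · (2·2² = 8) / 0.7²
  = 11.6827 · 8 / 0.49
  = 190.74
Design effect: 1.21 × 190.74 = 230.79.
Round up → n = 231 per group.

n = 231 per group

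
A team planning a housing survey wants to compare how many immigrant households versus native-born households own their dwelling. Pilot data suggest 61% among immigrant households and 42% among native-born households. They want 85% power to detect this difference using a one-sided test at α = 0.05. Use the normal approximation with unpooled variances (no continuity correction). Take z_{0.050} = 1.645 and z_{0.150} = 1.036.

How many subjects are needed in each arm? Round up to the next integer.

n = 96 per group

n = (z_α + z_β)² · [p₁(1−p₁) + p₂(1−p₂)] / (p₁ − p₂)²
  = (1.645 + 1.036)² · (0.61·0.39 + 0.42·0.58) / (0.19)²
  = (2.681)² · (0.2379 + 0.2436) / 0.0361
  = 7.1878 · 0.4815 / 0.0361
  = 95.87
Round up → n = 96 per group.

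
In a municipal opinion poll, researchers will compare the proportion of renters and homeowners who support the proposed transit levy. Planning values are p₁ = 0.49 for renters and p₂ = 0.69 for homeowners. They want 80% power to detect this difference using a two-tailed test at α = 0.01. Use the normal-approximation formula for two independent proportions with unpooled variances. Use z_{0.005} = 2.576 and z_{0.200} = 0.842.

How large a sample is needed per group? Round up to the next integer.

n = 136 per group

n = (z_{α/2} + z_β)² · [p₁(1−p₁) + p₂(1−p₂)] / (p₁ − p₂)²
  = (2.576 + 0.842)² · (0.49·0.51 + 0.69·0.31) / (-0.20)²
  = (3.418)² · (0.2499 + 0.2139) / 0.0400
  = 11.6827 · 0.4638 / 0.0400
  = 135.46
Round up → n = 136 per group.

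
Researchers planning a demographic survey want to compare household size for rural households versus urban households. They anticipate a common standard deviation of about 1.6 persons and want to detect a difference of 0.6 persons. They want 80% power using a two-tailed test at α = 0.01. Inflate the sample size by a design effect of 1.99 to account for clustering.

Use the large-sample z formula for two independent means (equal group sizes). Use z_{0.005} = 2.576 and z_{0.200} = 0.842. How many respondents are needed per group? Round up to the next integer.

n = (z_{α/2} + z_β)² · (σ₁² + σ₂²) / δ²
  = (2.576 + 0.842)² · (2·1.6² = 5.12) / 0.6²
  = 11.6827 · 5.12 / 0.36
  = 166.15
Design effect: 1.99 × 166.15 = 330.65.
Round up → n = 331 per group.

n = 331 per group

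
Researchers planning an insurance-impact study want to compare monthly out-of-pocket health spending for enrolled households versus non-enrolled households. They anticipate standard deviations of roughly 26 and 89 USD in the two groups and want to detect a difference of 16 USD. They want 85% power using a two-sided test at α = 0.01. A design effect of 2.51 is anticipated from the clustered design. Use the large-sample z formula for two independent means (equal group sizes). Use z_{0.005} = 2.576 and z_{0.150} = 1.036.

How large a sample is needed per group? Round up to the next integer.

n = (z_{α/2} + z_β)² · (σ₁² + σ₂²) / δ²
  = (2.576 + 1.036)² · (26² + 89² = 8597) / 16²
  = 13.0465 · 8597 / 256
  = 438.13
Design effect: 2.51 × 438.13 = 1099.70.
Round up → n = 1100 per group.

n = 1100 per group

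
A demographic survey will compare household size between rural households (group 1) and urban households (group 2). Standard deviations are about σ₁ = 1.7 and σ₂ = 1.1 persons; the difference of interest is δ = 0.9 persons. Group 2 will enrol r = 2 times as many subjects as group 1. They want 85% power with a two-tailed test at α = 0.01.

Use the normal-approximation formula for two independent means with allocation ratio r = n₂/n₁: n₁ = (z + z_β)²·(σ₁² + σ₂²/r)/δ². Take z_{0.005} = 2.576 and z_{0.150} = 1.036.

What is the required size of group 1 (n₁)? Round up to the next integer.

n₁ = 57

n₁ = (z_{α/2} + z_β)² · (σ₁² + σ₂²/r) / δ²
   = (2.576 + 1.036)² · (1.7² + 1.1²/2) / 0.9²
   = 13.0465 · (2.89 + 0.605) / 0.81
   = 13.0465 · 3.495 / 0.81
   = 56.29
Round up → n₁ = 57; n₂ = r·n₁ = 2 × 57 = 114.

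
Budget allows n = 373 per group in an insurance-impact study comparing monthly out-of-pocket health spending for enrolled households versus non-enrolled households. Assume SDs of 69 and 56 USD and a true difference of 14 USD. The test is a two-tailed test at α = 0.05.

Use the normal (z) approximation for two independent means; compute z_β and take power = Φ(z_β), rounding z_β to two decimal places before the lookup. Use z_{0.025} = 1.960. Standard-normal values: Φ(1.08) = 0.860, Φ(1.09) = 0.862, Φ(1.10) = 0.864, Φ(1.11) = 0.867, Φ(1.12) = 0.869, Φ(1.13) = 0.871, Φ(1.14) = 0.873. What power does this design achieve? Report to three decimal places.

Power ≈ 0.860

z_β = δ·√(n/(σ₁²+σ₂²)) − z_{α/2}
    = 14 · √(373/7897) − 1.960
    = 14 · 0.21733 − 1.960
    = 3.0426 − 1.960 = 1.0826 → 1.08
Power = Φ(1.08) = 0.860.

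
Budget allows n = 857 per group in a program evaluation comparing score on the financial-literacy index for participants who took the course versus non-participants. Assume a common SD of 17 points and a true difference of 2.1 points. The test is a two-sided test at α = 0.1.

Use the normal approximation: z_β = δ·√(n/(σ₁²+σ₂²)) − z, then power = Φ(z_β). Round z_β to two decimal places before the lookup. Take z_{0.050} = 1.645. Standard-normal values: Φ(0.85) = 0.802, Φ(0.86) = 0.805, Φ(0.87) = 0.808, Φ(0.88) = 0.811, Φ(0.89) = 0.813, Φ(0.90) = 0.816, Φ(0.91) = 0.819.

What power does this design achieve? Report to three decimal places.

Power ≈ 0.819

z_β = δ·√(n/(σ₁²+σ₂²)) − z_{α/2}
    = 2.1 · √(857/578) − 1.645
    = 2.1 · 1.21766 − 1.645
    = 2.5571 − 1.645 = 0.9121 → 0.91
Power = Φ(0.91) = 0.819.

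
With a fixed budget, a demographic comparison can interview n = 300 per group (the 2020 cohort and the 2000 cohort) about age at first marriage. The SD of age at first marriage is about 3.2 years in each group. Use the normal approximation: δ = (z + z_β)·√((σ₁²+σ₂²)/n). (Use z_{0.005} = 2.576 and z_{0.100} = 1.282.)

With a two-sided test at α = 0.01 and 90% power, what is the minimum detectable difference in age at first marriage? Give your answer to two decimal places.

Minimum detectable difference ≈ 1.01 years

δ = (z_{α/2} + z_β) · √((σ₁²+σ₂²)/n)
  = (2.576 + 1.282) · √(20.48/300)
  = 3.858 · √0.06827
  = 3.858 · 0.2613
  = 1.0080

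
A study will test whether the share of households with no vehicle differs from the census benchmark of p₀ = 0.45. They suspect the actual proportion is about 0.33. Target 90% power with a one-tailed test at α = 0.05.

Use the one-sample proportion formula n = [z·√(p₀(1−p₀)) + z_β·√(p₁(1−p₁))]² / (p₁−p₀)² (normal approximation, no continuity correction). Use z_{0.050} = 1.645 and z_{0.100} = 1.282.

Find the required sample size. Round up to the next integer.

n = 141

n = [z_α·√(p₀q₀) + z_β·√(p₁q₁)]² / (p₁ − p₀)²
  = [1.645·√(0.45·0.55) + 1.282·√(0.33·0.67)]² / (-0.12)²
  = [1.645·0.4975 + 1.282·0.4702]² / 0.0144
  = [1.4212]² / 0.0144
  = 140.26
Round up → n = 141.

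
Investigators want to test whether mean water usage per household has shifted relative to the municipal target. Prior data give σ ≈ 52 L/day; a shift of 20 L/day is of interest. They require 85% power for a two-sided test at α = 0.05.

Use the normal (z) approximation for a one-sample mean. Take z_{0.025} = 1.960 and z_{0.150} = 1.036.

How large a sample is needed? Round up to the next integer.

n = (z_{α/2} + z_β)² · σ² / δ²
  = (1.960 + 1.036)² · 52² / 20²
  = 8.9760 · 2704 / 400
  = 60.68
Round up → n = 61.

n = 61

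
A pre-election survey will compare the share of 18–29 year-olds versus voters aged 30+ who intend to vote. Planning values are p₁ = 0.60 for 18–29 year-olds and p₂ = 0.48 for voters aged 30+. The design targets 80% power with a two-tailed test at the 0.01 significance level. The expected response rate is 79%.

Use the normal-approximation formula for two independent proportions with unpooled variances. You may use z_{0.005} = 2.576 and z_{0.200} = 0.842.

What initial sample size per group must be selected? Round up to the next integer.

n = 503 per group

n = (z_{α/2} + z_β)² · [p₁(1−p₁) + p₂(1−p₂)] / (p₁ − p₂)²
  = (2.576 + 0.842)² · (0.60·0.40 + 0.48·0.52) / (0.12)²
  = (3.418)² · (0.2400 + 0.2496) / 0.0144
  = 11.6827 · 0.4896 / 0.0144
  = 397.21
Adjust for 79% response: 397.21 / 0.79 = 502.80.
Round up → n = 503 per group.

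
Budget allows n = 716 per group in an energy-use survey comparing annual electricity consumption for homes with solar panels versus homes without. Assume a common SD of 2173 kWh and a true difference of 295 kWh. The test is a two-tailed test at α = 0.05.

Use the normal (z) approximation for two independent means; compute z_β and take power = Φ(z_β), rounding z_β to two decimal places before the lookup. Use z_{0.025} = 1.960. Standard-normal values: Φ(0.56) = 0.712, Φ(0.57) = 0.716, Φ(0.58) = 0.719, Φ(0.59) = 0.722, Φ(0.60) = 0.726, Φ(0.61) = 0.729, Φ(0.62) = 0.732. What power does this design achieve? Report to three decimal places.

z_β = δ·√(n/(σ₁²+σ₂²)) − z_{α/2}
    = 295 · √(716/9443858) − 1.960
    = 295 · 0.00871 − 1.960
    = 2.5686 − 1.960 = 0.6086 → 0.61
Power = Φ(0.61) = 0.729.

Power ≈ 0.729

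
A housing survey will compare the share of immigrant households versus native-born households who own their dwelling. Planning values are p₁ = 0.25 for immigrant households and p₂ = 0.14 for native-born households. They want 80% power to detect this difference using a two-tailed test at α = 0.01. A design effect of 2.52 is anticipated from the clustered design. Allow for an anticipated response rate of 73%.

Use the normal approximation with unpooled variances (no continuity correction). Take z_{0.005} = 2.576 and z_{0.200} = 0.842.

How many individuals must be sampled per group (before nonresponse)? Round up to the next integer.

n = 1027 per group

n = (z_{α/2} + z_β)² · [p₁(1−p₁) + p₂(1−p₂)] / (p₁ − p₂)²
  = (2.576 + 0.842)² · (0.25·0.75 + 0.14·0.86) / (0.11)²
  = (3.418)² · (0.1875 + 0.1204) / 0.0121
  = 11.6827 · 0.3079 / 0.0121
  = 297.28
Design effect: 2.52 × 297.28 = 749.15.
Adjust for 73% response: 749.15 / 0.73 = 1026.23.
Round up → n = 1027 per group.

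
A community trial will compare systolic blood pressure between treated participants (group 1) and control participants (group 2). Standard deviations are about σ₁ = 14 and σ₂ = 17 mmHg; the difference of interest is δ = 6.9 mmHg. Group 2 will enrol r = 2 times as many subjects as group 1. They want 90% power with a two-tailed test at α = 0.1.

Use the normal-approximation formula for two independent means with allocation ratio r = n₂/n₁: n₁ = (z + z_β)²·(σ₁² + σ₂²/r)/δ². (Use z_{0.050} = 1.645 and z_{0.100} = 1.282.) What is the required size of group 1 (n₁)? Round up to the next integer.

n₁ = (z_{α/2} + z_β)² · (σ₁² + σ₂²/r) / δ²
   = (1.645 + 1.282)² · (14² + 17²/2) / 6.9²
   = 8.5673 · (196 + 144.5) / 47.61
   = 8.5673 · 340.5 / 47.61
   = 61.27
Round up → n₁ = 62; n₂ = r·n₁ = 2 × 62 = 124.

n₁ = 62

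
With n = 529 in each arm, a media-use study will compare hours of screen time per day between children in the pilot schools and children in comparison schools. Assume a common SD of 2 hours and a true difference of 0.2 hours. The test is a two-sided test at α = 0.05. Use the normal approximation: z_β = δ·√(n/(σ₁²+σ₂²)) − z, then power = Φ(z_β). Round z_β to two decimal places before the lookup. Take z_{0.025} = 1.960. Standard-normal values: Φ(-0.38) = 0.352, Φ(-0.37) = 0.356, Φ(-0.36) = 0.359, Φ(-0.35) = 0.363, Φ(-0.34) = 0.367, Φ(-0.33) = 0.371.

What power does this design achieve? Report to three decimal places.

z_β = δ·√(n/(σ₁²+σ₂²)) − z_{α/2}
    = 0.2 · √(529/8) − 1.960
    = 0.2 · 8.13173 − 1.960
    = 1.6263 − 1.960 = -0.3337 → -0.33
Power = Φ(-0.33) = 0.371.

Power ≈ 0.371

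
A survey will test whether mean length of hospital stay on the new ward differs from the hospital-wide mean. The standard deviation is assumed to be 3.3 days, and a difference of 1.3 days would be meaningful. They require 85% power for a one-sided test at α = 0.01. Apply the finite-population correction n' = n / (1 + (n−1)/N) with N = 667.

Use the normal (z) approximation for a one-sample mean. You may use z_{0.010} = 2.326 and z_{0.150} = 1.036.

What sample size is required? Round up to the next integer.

n = 66

n = (z_α + z_β)² · σ² / δ²
  = (2.326 + 1.036)² · 3.3² / 1.3²
  = 11.3030 · 10.89 / 1.69
  = 72.83
Finite-population correction (N = 667): 72.83 / (1 + (72.83 − 1)/667) = 65.75.
Round up → n = 66.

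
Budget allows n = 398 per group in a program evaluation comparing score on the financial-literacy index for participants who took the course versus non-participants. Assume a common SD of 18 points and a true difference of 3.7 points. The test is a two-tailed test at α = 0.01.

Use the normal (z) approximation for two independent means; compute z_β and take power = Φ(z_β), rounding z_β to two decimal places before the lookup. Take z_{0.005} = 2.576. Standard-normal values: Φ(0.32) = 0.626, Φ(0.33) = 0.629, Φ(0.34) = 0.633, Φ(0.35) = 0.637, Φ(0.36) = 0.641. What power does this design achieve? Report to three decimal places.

z_β = δ·√(n/(σ₁²+σ₂²)) − z_{α/2}
    = 3.7 · √(398/648) − 2.576
    = 3.7 · 0.78371 − 2.576
    = 2.8997 − 2.576 = 0.3237 → 0.32
Power = Φ(0.32) = 0.626.

Power ≈ 0.626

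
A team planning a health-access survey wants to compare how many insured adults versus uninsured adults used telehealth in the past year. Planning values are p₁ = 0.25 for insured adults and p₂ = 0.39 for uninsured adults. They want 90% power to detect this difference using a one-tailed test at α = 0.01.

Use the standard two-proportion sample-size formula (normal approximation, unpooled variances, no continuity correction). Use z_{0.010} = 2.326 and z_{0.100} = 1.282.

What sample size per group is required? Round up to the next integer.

n = (z_α + z_β)² · [p₁(1−p₁) + p₂(1−p₂)] / (p₁ − p₂)²
  = (2.326 + 1.282)² · (0.25·0.75 + 0.39·0.61) / (-0.14)²
  = (3.608)² · (0.1875 + 0.2379) / 0.0196
  = 13.0177 · 0.4254 / 0.0196
  = 282.54
Round up → n = 283 per group.

n = 283 per group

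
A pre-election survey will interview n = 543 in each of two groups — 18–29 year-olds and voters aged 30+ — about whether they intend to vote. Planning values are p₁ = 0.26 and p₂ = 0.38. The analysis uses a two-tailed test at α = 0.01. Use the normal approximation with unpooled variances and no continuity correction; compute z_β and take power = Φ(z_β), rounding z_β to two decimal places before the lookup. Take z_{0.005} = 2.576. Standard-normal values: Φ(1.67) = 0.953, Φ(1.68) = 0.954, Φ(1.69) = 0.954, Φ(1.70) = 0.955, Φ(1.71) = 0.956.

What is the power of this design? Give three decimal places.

Power ≈ 0.955

z_β = |p₁−p₂|·√(n/[p₁q₁+p₂q₂]) − z_{α/2}
    = 0.12 · √(543/0.4280) − 2.576
    = 0.12 · 35.6187 − 2.576
    = 4.2742 − 2.576 = 1.6982 → 1.70
Power = Φ(1.70) = 0.955.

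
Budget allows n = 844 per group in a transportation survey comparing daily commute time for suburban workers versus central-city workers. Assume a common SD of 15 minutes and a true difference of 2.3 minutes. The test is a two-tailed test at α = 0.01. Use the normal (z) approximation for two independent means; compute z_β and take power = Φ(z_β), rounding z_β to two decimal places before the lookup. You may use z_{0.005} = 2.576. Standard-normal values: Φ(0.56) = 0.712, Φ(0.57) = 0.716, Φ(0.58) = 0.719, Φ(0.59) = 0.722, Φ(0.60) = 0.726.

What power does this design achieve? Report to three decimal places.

z_β = δ·√(n/(σ₁²+σ₂²)) − z_{α/2}
    = 2.3 · √(844/450) − 2.576
    = 2.3 · 1.36951 − 2.576
    = 3.1499 − 2.576 = 0.5739 → 0.57
Power = Φ(0.57) = 0.716.

Power ≈ 0.716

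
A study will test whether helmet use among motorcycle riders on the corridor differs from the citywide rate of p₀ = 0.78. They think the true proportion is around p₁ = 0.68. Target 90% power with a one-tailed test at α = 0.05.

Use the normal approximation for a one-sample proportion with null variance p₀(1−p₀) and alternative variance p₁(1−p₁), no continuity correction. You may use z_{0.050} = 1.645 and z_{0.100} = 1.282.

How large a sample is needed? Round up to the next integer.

n = [z_α·√(p₀q₀) + z_β·√(p₁q₁)]² / (p₁ − p₀)²
  = [1.645·√(0.78·0.22) + 1.282·√(0.68·0.32)]² / (-0.10)²
  = [1.645·0.4142 + 1.282·0.4665]² / 0.0100
  = [1.2795]² / 0.0100
  = 163.70
Round up → n = 164.

n = 164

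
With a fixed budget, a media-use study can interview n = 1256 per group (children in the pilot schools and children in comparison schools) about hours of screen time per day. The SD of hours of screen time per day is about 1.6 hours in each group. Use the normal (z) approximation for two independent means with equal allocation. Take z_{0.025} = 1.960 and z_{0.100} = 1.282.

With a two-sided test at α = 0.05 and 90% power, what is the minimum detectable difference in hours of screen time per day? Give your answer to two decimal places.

Minimum detectable difference ≈ 0.21 hours

δ = (z_{α/2} + z_β) · √((σ₁²+σ₂²)/n)
  = (1.960 + 1.282) · √(5.12/1256)
  = 3.242 · √0.00408
  = 3.242 · 0.0638
  = 0.2070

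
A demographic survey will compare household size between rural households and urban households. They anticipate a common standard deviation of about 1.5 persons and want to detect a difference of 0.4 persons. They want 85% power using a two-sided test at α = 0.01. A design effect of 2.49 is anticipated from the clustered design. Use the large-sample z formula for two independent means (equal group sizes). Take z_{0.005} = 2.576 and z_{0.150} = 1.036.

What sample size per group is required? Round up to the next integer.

n = (z_{α/2} + z_β)² · (σ₁² + σ₂²) / δ²
  = (2.576 + 1.036)² · (2·1.5² = 4.5) / 0.4²
  = 13.0465 · 4.5 / 0.16
  = 366.93
Design effect: 2.49 × 366.93 = 913.67.
Round up → n = 914 per group.

n = 914 per group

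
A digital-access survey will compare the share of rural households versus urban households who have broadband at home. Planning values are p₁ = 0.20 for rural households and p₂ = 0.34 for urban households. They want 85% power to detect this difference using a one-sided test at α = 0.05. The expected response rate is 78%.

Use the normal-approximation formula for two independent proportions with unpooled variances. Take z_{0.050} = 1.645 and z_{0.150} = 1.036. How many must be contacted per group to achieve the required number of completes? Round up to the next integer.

n = (z_α + z_β)² · [p₁(1−p₁) + p₂(1−p₂)] / (p₁ − p₂)²
  = (1.645 + 1.036)² · (0.20·0.80 + 0.34·0.66) / (-0.14)²
  = (2.681)² · (0.1600 + 0.2244) / 0.0196
  = 7.1878 · 0.3844 / 0.0196
  = 140.97
Adjust for 78% response: 140.97 / 0.78 = 180.73.
Round up → n = 181 per group.

n = 181 per group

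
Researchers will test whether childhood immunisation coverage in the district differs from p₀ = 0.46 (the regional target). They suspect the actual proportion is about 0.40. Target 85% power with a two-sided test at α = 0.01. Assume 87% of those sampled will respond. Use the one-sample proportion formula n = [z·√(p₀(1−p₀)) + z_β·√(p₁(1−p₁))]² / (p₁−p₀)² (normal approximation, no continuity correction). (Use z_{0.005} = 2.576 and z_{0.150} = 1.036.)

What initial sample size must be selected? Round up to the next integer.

n = [z_{α/2}·√(p₀q₀) + z_β·√(p₁q₁)]² / (p₁ − p₀)²
  = [2.576·√(0.46·0.54) + 1.036·√(0.40·0.60)]² / (-0.06)²
  = [2.576·0.4984 + 1.036·0.4899]² / 0.0036
  = [1.7914]² / 0.0036
  = 891.43
Adjust for 87% response: 891.43 / 0.87 = 1024.63.
Round up → n = 1025.

n = 1025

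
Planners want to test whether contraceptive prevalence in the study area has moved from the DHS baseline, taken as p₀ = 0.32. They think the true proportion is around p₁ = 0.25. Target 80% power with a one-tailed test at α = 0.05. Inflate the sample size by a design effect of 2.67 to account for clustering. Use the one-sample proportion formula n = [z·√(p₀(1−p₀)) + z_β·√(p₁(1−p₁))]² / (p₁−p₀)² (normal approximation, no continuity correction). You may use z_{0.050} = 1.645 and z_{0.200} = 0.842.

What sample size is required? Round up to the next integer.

n = 699

n = [z_α·√(p₀q₀) + z_β·√(p₁q₁)]² / (p₁ − p₀)²
  = [1.645·√(0.32·0.68) + 0.842·√(0.25·0.75)]² / (-0.07)²
  = [1.645·0.4665 + 0.842·0.4330]² / 0.0049
  = [1.1319]² / 0.0049
  = 261.49
Design effect: 2.67 × 261.49 = 698.18.
Round up → n = 699.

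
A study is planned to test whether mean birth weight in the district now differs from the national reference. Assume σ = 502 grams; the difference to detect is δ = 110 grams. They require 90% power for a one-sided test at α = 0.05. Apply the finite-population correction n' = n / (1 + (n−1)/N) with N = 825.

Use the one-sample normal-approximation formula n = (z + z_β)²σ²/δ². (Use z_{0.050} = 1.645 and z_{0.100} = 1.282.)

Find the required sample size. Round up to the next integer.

n = 147

n = (z_α + z_β)² · σ² / δ²
  = (1.645 + 1.282)² · 502² / 110²
  = 8.5673 · 252004 / 12100
  = 178.43
Finite-population correction (N = 825): 178.43 / (1 + (178.43 − 1)/825) = 146.85.
Round up → n = 147.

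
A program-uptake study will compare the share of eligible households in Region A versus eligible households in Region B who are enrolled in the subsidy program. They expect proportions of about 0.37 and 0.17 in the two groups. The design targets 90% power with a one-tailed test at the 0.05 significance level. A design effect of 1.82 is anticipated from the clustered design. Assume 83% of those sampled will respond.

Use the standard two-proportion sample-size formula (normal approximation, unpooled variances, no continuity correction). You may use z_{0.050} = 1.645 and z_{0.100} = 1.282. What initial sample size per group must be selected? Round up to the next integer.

n = 176 per group

n = (z_α + z_β)² · [p₁(1−p₁) + p₂(1−p₂)] / (p₁ − p₂)²
  = (1.645 + 1.282)² · (0.37·0.63 + 0.17·0.83) / (0.20)²
  = (2.927)² · (0.2331 + 0.1411) / 0.0400
  = 8.5673 · 0.3742 / 0.0400
  = 80.15
Design effect: 1.82 × 80.15 = 145.87.
Adjust for 83% response: 145.87 / 0.83 = 175.74.
Round up → n = 176 per group.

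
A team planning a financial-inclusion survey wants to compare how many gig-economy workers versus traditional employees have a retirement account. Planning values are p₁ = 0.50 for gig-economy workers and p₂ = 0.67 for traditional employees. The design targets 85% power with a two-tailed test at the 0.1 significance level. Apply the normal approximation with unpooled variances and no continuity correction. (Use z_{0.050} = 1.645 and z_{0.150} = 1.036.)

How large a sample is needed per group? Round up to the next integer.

n = 118 per group

n = (z_{α/2} + z_β)² · [p₁(1−p₁) + p₂(1−p₂)] / (p₁ − p₂)²
  = (1.645 + 1.036)² · (0.50·0.50 + 0.67·0.33) / (-0.17)²
  = (2.681)² · (0.2500 + 0.2211) / 0.0289
  = 7.1878 · 0.4711 / 0.0289
  = 117.17
Round up → n = 118 per group.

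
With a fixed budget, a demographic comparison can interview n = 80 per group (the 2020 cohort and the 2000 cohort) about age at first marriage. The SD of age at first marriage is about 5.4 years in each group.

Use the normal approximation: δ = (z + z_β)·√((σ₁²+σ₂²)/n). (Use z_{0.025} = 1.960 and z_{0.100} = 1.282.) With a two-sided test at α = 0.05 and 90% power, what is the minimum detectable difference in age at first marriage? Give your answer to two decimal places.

Minimum detectable difference ≈ 2.77 years

δ = (z_{α/2} + z_β) · √((σ₁²+σ₂²)/n)
  = (1.960 + 1.282) · √(58.32/80)
  = 3.242 · √0.729
  = 3.242 · 0.8538
  = 2.7681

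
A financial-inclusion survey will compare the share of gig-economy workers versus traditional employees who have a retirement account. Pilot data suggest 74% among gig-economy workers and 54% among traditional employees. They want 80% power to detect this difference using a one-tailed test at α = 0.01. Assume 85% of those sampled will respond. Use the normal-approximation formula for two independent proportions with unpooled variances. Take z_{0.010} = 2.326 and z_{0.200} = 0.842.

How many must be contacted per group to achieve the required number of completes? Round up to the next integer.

n = (z_α + z_β)² · [p₁(1−p₁) + p₂(1−p₂)] / (p₁ − p₂)²
  = (2.326 + 0.842)² · (0.74·0.26 + 0.54·0.46) / (0.20)²
  = (3.168)² · (0.1924 + 0.2484) / 0.0400
  = 10.0362 · 0.4408 / 0.0400
  = 110.60
Adjust for 85% response: 110.60 / 0.85 = 130.12.
Round up → n = 131 per group.

n = 131 per group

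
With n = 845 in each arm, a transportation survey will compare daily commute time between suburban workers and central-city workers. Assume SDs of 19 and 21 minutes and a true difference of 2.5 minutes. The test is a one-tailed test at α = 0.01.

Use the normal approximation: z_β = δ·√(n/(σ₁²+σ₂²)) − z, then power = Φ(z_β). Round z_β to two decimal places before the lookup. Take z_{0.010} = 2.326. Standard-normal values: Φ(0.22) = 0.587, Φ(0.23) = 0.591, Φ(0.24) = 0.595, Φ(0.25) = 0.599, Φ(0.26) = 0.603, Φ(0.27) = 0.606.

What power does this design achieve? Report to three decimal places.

z_β = δ·√(n/(σ₁²+σ₂²)) − z_α
    = 2.5 · √(845/802) − 2.326
    = 2.5 · 1.02646 − 2.326
    = 2.5661 − 2.326 = 0.2401 → 0.24
Power = Φ(0.24) = 0.595.

Power ≈ 0.595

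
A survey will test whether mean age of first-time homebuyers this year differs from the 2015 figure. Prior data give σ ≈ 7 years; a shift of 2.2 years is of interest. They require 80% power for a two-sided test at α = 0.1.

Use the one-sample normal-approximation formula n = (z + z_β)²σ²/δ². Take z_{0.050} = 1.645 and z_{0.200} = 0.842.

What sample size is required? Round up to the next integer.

n = (z_{α/2} + z_β)² · σ² / δ²
  = (1.645 + 0.842)² · 7² / 2.2²
  = 6.1852 · 49 / 4.84
  = 62.62
Round up → n = 63.

n = 63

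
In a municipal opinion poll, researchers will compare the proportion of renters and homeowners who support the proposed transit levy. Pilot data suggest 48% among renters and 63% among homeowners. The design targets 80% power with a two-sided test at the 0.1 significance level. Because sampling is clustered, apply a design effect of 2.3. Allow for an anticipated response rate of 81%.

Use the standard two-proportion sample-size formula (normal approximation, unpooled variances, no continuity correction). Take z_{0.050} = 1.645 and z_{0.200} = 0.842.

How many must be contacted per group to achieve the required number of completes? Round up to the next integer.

n = 377 per group

n = (z_{α/2} + z_β)² · [p₁(1−p₁) + p₂(1−p₂)] / (p₁ − p₂)²
  = (1.645 + 0.842)² · (0.48·0.52 + 0.63·0.37) / (-0.15)²
  = (2.487)² · (0.2496 + 0.2331) / 0.0225
  = 6.1852 · 0.4827 / 0.0225
  = 132.69
Design effect: 2.3 × 132.69 = 305.19.
Adjust for 81% response: 305.19 / 0.81 = 376.78.
Round up → n = 377 per group.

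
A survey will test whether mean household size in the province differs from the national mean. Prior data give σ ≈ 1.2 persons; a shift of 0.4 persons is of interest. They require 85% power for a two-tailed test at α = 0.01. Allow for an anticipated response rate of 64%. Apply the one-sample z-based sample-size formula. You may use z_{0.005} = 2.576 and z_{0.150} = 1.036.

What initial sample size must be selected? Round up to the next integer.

n = 184

n = (z_{α/2} + z_β)² · σ² / δ²
  = (2.576 + 1.036)² · 1.2² / 0.4²
  = 13.0465 · 1.44 / 0.16
  = 117.42
Adjust for 64% response: 117.42 / 0.64 = 183.47.
Round up → n = 184.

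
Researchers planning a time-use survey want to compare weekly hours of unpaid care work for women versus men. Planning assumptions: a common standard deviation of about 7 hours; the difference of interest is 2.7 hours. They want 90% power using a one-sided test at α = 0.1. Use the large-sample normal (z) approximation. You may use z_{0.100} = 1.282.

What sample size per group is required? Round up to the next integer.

n = 89 per group

n = (z_α + z_β)² · (σ₁² + σ₂²) / δ²
  = (1.282 + 1.282)² · (2·7² = 98) / 2.7²
  = 6.5741 · 98 / 7.29
  = 88.38
Round up → n = 89 per group.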